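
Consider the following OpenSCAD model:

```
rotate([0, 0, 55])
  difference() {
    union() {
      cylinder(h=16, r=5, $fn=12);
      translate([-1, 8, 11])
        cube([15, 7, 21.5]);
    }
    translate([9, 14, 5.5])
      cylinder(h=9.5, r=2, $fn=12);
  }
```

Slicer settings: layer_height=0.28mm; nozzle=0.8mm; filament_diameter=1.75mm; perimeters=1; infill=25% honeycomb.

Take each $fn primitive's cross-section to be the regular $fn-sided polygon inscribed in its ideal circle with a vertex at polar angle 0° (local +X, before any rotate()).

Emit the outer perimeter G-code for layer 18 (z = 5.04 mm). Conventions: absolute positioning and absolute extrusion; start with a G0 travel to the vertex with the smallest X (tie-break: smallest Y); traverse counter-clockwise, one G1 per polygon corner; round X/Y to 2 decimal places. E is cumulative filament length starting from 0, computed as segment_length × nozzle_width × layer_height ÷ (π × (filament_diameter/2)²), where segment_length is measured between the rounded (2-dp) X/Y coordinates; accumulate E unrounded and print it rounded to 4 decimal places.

G0 X-4.98 Y0.44 Z5.04
G1 X-4.53 Y-2.11 E0.2411
G1 X-2.87 Y-4.10 E0.4825
G1 X-0.44 Y-4.98 E0.7232
G1 X2.11 Y-4.53 E0.9643
G1 X4.10 Y-2.87 E1.2057
G1 X4.98 Y-0.44 E1.4463
G1 X4.53 Y2.11 E1.6875
G1 X2.87 Y4.10 E1.9288
G1 X0.44 Y4.98 E2.1695
G1 X-2.11 Y4.53 E2.4107
G1 X-4.10 Y2.87 E2.6520
G1 X-4.98 Y0.44 E2.8927

At z = 5.04 mm: the cylinder: section is a regular 12-gon, circumradius r=5; the cube at (-1, 8) does not reach this height (z outside [11, 32.5]); Combining (union): only the r=5 cylinder is present, so the union is just that shape — 1 connected region; the cylinder at (9, 14) does not reach this height (z outside [5.5, 15]); Taking the first minus the rest: none of the subtracted shapes is present at this height, so the result so far is unchanged — 1 connected region; (whole slice rotated 55° about Z — lengths, areas and connectivity unchanged). The outline is a single polygon with 12 vertices. Extrusion per mm of travel: 0.8 × 0.28 / (π × 0.875²) = 0.093128. Accumulating E over each segment gives final E = 2.8927.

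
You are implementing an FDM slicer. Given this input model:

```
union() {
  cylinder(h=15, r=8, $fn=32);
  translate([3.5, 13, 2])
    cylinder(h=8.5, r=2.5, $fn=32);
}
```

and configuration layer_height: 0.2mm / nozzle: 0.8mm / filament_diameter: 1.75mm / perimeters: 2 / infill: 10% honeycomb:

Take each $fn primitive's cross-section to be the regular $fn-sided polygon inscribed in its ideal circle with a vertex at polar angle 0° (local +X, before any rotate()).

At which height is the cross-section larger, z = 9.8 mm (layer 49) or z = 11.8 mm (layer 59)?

Layer 49 (z = 9.8): the r=8 cylinder contributes a regular 32-gon of circumradius 8 (area = (32/2)·8.000²·sin(360°/32) = 199.77 mm²); the r=2.5 cylinder at (3.5, 13) contributes a regular 32-gon of circumradius 2.5 (area = (32/2)·2.500²·sin(360°/32) = 19.51 mm²); Merging all regions: the 2 present regions are separate (no shared area or edge), so areas and boundary lengths simply add and each stays a separate island — area = 219.28 mm². So its area = 219.28 mm². Layer 59 (z = 11.8): the cylinder: section is a regular 32-gon, circumradius r=8 (area = (32/2)·8.000²·sin(360°/32) = 199.77 mm²); the cylinder at (3.5, 13) is not intersected at this z (z outside [2, 10.5]); Combining (union): only the r=8 cylinder is present, so the union is just that shape — area = 199.77 mm². So its area = 199.77 mm². Layer 49 is larger (219.28 vs 199.77 mm²).

layer 49 (z = 9.8 mm)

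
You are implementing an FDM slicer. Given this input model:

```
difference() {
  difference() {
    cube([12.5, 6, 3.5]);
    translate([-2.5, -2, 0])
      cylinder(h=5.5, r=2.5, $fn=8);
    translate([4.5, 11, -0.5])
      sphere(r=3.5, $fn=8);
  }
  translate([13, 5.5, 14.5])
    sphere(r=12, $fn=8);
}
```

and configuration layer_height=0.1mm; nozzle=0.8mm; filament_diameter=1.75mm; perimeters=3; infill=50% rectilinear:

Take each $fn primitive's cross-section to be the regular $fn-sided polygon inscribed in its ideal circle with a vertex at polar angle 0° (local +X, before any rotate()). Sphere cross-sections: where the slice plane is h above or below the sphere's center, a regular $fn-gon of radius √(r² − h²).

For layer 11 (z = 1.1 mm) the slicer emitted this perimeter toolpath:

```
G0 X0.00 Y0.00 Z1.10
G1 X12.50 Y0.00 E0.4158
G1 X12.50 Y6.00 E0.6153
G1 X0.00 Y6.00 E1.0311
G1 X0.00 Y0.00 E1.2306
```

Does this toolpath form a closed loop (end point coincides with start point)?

Start point (G0): (0.00, 0.00). End point (last G1): the path returns to the start — closed.

yes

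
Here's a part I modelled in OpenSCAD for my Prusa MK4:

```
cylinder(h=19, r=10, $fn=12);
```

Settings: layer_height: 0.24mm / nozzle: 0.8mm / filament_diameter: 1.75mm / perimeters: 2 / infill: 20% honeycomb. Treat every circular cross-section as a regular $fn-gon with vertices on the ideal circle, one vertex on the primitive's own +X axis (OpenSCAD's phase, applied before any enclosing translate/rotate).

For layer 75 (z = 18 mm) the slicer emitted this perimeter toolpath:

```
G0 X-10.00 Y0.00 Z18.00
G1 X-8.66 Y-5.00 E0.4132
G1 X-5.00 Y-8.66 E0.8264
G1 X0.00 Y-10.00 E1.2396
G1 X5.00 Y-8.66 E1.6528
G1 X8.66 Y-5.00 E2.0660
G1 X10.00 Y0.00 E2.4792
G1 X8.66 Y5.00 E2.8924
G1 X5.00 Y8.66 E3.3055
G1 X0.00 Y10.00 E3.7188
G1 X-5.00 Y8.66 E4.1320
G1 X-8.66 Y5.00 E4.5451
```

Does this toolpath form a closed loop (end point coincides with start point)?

no

Start point (G0): (-10.00, 0.00). End point (last G1): the path does not return to the start — open.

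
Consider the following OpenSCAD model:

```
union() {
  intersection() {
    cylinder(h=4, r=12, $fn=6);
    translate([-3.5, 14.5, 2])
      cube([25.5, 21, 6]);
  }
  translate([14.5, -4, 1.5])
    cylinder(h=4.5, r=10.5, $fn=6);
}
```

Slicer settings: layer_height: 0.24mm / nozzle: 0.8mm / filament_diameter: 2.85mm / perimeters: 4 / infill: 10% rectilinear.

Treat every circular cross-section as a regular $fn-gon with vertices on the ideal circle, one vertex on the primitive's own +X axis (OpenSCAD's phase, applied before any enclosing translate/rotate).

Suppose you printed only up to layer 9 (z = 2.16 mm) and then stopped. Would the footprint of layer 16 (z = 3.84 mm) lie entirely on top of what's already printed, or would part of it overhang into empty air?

entirely on top

Compare the two slices. At z = 2.16: the r=12 cylinder gives a regular 6-gon of circumradius 12 (constant along its height) (area = (6/2)·12.000²·sin(360°/6) = 374.12 mm²); the cube at (-3.5, 14.5) (footprint 25.5×21) is included at this height (area 535.50 mm²); After intersecting: the 25.5×21 cube at (-3.5, 14.5) does not overlap the r=12 cylinder (empty) — nothing remains; the r=10.5 cylinder at (14.5, -4) contributes a regular 6-gon of circumradius 10.5 (area = (6/2)·10.500²·sin(360°/6) = 286.44 mm²); Combining (union): only the r=10.5 cylinder at (14.5, -4) is present, so the union is just that shape — area = 286.44 mm². At z = 3.84: the cylinder: section is a regular 6-gon, circumradius r=12 (area = (6/2)·12.000²·sin(360°/6) = 374.12 mm²); the cube at (-3.5, 14.5) is present — its section is the full 25.5×21 rectangle (area 535.50 mm²); After intersecting: the 25.5×21 cube at (-3.5, 14.5) does not overlap the r=12 cylinder (empty) — nothing remains; the r=10.5 cylinder at (14.5, -4) gives a regular 6-gon of circumradius 10.5 (constant along its height) (area = (6/2)·10.500²·sin(360°/6) = 286.44 mm²); Taking the union: only the r=10.5 cylinder at (14.5, -4) is present, so the union is just that shape — area = 286.44 mm². Checking containment: the cross-section at z = 3.84 is a subset of the cross-section at z = 2.16.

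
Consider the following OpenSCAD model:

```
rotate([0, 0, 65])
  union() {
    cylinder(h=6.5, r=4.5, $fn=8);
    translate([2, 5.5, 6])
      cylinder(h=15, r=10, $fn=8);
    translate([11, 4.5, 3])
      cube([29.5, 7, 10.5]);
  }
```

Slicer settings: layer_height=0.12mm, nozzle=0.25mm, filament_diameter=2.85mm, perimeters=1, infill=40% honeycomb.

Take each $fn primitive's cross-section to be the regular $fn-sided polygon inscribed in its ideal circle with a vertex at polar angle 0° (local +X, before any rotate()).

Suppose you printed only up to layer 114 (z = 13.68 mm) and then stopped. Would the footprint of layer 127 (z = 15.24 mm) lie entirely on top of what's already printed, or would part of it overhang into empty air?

Compare the two slices. At z = 13.68: the cylinder does not reach this height (z outside [0, 6.5]); the r=10 cylinder at (2, 5.5) contributes a regular 8-gon of circumradius 10 (area = (8/2)·10.000²·sin(360°/8) = 282.84 mm²); the cube at (11, 4.5) is absent (z outside [3, 13.5]); Taking the union: only the r=10 cylinder at (2, 5.5) is present, so the union is just that shape — area = 282.84 mm²; (whole slice rotated 65° about Z — lengths, areas and connectivity unchanged). At z = 15.24: the cylinder does not reach this height (z outside [0, 6.5]); the r=10 cylinder at (2, 5.5) contributes a regular 8-gon of circumradius 10 (area = (8/2)·10.000²·sin(360°/8) = 282.84 mm²); the cube at (11, 4.5) is absent (z outside [3, 13.5]); Taking the union: only the r=10 cylinder at (2, 5.5) is present, so the union is just that shape — area = 282.84 mm²; (rotated 65° about Z; rotation is an isometry so areas/perimeters/island counts are preserved). Checking containment: the cross-section at z = 15.24 is a subset of the cross-section at z = 13.68.

entirely on top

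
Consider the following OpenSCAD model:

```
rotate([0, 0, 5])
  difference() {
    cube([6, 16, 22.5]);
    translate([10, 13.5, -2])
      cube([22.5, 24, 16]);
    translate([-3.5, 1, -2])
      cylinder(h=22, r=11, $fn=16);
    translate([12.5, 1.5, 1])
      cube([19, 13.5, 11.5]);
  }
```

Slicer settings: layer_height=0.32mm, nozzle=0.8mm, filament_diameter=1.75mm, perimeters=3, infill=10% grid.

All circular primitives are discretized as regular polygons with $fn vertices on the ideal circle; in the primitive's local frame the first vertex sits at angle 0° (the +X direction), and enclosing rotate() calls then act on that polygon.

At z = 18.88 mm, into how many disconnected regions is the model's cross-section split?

1

At z = 18.88 mm: the cube is present — its section is the full 6×16 rectangle; the cube at (10, 13.5) does not reach this height (z outside [-2, 14]); the r=11 cylinder at (-3.5, 1) gives a regular 16-gon of circumradius 11 (constant along its height); the cube at (12.5, 1.5) is absent (z outside [1, 12.5]); Taking the first minus the rest: starting from the 6×16 cube, the r=11 cylinder at (-3.5, 1) partially overlaps it — only the 56.45 mm² overlap (of its 370.44 mm²) is removed, clipping the outline — 1 connected region; (rotated 5° about Z; rotation is an isometry so areas/perimeters/island counts are preserved). The result has 1 disconnected region.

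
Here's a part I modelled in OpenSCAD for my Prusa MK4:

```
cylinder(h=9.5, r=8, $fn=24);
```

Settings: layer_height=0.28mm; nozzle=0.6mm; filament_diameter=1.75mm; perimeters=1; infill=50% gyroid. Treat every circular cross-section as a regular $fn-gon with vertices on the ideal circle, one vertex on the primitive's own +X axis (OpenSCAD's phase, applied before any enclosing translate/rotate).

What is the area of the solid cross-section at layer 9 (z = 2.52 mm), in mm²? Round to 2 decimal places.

198.77 mm²

At z = 2.52 mm: the r=8 cylinder gives a regular 24-gon of circumradius 8 (constant along its height) (area = (24/2)·8.000²·sin(360°/24) = 198.77 mm²). Overall, the cross-section is a single solid region. Net area = 198.77 mm².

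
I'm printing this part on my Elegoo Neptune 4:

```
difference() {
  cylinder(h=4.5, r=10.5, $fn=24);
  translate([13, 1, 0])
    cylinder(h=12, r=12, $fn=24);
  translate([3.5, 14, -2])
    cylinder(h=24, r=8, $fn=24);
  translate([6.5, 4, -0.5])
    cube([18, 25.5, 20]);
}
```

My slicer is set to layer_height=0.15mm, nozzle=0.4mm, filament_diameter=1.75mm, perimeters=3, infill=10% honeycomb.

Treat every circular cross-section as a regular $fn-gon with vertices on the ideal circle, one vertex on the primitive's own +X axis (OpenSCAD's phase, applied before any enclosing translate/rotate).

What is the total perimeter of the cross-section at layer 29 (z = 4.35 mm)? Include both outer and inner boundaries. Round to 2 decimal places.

59.32 mm

At z = 4.35 mm: the r=10.5 cylinder gives a regular 24-gon of circumradius 10.5 (constant along its height) (perimeter = 2·24·10.500·sin(180°/24) = 65.79 mm); the cylinder at (13, 1): section is a regular 24-gon, circumradius r=12 (perimeter = 2·24·12.000·sin(180°/24) = 75.18 mm); the r=8 cylinder at (3.5, 14) contributes a regular 24-gon of circumradius 8 (perimeter = 2·24·8.000·sin(180°/24) = 50.12 mm); the cube at (6.5, 4) is present — its section is the full 18×25.5 rectangle (perimeter 87.00 mm); Taking the first minus the rest: starting from the r=10.5 cylinder, the r=12 cylinder at (13, 1) partially overlaps it — only the 118.36 mm² overlap (of its 447.24 mm²) is removed, clipping the outline; the r=8 cylinder at (3.5, 14) partially overlaps it — only the 20.29 mm² overlap (of its 198.77 mm²) is removed, clipping the outline; the 18×25.5 cube at (6.5, 4) misses the remaining region (no effect) — boundary = 59.32 mm. Overall, the cross-section is a single solid region. Total boundary length (outer) = 59.32 mm.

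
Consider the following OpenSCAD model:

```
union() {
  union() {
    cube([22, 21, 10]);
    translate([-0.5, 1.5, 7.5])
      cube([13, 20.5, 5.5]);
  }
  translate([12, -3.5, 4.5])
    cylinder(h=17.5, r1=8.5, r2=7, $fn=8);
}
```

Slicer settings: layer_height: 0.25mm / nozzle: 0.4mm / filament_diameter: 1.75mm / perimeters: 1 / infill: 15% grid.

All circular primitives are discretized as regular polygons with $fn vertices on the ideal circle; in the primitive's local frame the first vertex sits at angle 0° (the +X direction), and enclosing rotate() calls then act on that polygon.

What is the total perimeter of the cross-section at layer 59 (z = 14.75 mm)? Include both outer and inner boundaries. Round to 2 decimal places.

At z = 14.75 mm: the cube is not intersected at this z (z outside [0, 10]); the cube at (-0.5, 1.5) does not reach this height (z outside [7.5, 13]); Combining (union): nothing is present at this height; the cone at (12, -3.5): at t=0.586 of its height the radius interpolates to r₁+(r₂−r₁)t = 7.621, giving a regular 8-gon of that circumradius (perimeter = 2·8·7.621·sin(180°/8) = 46.67 mm); Taking the union: only the cone at (12, -3.5) is present, so the union is just that shape — boundary = 46.67 mm. Overall, the cross-section is a single solid region. Total boundary length (outer) = 46.67 mm.

46.67 mm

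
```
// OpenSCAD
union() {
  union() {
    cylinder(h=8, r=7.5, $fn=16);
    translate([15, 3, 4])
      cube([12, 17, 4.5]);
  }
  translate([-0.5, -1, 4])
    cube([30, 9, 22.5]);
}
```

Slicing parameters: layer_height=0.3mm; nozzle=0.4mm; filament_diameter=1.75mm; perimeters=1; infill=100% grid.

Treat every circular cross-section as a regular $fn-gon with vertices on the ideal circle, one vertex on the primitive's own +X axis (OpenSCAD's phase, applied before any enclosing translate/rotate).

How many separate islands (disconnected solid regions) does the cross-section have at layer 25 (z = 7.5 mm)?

1

At z = 7.5 mm: the r=7.5 cylinder contributes a regular 16-gon of circumradius 7.5; the cube at (15, 3) is present — its section is the full 12×17 rectangle; Merging all regions: the 2 present regions are separate (no shared area or edge), so areas and boundary lengths simply add and each stays a separate island — 2 connected regions; the 30×9 cube at (-0.5, -1) contributes its full rectangle; Merging all regions: the regions partially overlap (shared area 114.68 mm²), so overlapping operands fuse into one piece — 1 connected region. Overall, the cross-section is a single solid region. Island count = 1.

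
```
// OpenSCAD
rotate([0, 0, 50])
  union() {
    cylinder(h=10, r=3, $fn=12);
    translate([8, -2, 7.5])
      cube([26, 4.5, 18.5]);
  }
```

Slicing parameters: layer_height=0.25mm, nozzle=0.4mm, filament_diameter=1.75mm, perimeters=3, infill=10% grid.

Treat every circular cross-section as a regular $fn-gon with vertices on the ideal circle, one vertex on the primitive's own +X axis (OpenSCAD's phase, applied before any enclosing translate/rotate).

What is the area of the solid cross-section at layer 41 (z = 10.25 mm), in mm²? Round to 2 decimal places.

117.00 mm²

At z = 10.25 mm: the cylinder is absent (z outside [0, 10]); the 26×4.5 cube at (8, -2) contributes its full rectangle (area 117.00 mm²); Combining (union): only the 26×4.5 cube at (8, -2) is present, so the union is just that shape — area = 117.00 mm²; (whole slice rotated 50° about Z — lengths, areas and connectivity unchanged). Overall, the cross-section is a single solid region. Net area = 117.00 mm².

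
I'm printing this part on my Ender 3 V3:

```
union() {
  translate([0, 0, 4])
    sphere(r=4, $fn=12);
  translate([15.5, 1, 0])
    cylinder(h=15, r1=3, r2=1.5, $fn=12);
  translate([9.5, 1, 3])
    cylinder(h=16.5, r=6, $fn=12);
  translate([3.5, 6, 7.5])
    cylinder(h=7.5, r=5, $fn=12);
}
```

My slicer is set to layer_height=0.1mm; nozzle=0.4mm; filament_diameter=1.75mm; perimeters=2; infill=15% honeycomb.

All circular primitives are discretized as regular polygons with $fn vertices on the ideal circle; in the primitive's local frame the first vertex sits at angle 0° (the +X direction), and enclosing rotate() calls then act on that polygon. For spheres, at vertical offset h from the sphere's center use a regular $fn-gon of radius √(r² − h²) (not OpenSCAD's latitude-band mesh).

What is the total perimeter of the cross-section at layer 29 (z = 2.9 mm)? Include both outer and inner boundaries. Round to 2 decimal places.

40.72 mm

At z = 2.9 mm: the r=4 sphere contributes a regular 12-gon of circumradius √(4²−1.1²) = 3.846 (perimeter = 2·12·3.846·sin(180°/12) = 23.89 mm); the cone at (15.5, 1): at t=0.193 of its height the radius interpolates to r₁+(r₂−r₁)t = 2.710, giving a regular 12-gon of that circumradius (perimeter = 2·12·2.710·sin(180°/12) = 16.83 mm); the cylinder at (9.5, 1) is not intersected at this z (z outside [3, 19.5]); the cylinder at (3.5, 6) is absent (z outside [7.5, 15]); Taking the union: the 2 present regions are separate (no shared area or edge), so areas and boundary lengths simply add and each stays a separate island — boundary = 40.72 mm. Overall, the cross-section has 2 separate islands. Total boundary length (outer) = 40.72 mm.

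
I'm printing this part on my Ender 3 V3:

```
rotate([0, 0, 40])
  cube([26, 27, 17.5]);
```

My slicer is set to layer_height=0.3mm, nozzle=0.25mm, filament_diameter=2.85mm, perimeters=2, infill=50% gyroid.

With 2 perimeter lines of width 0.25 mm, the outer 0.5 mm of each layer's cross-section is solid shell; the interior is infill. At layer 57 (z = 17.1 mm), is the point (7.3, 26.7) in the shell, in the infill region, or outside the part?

infill

At z = 17.1 mm: the cube (footprint 26×27) is included at this height; (rotated 40° about Z; rotation is an isometry so areas/perimeters/island counts are preserved). Overall, the cross-section is a single solid region. Undo the 40° rotation: the query point maps to (22.755, 15.761) in the un-rotated model frame. The nearest boundary edge runs (26.00, 0.00)→(26.00, 27.00); distance from the point to it = 3.25 mm. The point is inside the cross-section and 3.25 mm from the nearest boundary — more than the 0.5 mm shell width (2 × 0.25), so it's in the infill interior.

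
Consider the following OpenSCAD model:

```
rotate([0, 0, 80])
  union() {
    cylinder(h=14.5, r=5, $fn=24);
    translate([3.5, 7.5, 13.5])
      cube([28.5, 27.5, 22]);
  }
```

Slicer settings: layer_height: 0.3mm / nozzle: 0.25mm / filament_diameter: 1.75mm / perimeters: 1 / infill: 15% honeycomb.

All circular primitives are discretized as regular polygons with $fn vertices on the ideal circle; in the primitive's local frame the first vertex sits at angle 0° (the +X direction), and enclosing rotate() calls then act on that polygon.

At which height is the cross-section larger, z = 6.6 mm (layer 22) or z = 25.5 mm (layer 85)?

layer 85 (z = 25.5 mm)

Layer 22 (z = 6.6): the r=5 cylinder contributes a regular 24-gon of circumradius 5 (area = (24/2)·5.000²·sin(360°/24) = 77.65 mm²); the cube at (3.5, 7.5) does not reach this height (z outside [13.5, 35.5]); Taking the union: only the r=5 cylinder is present, so the union is just that shape — area = 77.65 mm²; (rotated 80° about Z; rotation is an isometry so areas/perimeters/island counts are preserved). So its area = 77.65 mm². Layer 85 (z = 25.5): the cylinder is absent (z outside [0, 14.5]); the 28.5×27.5 cube at (3.5, 7.5) contributes its full rectangle (area 783.75 mm²); Merging all regions: only the 28.5×27.5 cube at (3.5, 7.5) is present, so the union is just that shape — area = 783.75 mm²; (rotated 80° about Z; rotation is an isometry so areas/perimeters/island counts are preserved). So its area = 783.75 mm². Layer 85 is larger (783.75 vs 77.65 mm²).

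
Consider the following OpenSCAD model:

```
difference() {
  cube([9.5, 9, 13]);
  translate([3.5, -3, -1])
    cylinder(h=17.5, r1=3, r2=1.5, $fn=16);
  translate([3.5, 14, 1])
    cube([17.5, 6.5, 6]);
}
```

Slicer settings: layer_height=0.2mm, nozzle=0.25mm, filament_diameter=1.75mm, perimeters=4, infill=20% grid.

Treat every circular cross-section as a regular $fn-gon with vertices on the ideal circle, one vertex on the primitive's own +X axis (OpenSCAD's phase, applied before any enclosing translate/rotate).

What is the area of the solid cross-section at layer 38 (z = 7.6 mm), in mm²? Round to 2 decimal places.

At z = 7.6 mm: the cube (footprint 9.5×9) is included at this height (area 85.50 mm²); the cone at (3.5, -3): at t=0.491 of its height the radius interpolates to r₁+(r₂−r₁)t = 2.263, giving a regular 16-gon of that circumradius (area = (16/2)·2.263²·sin(360°/16) = 15.68 mm²); the cube at (3.5, 14) is absent (z outside [1, 7]); Subtracting the remaining from the first: starting from the 9.5×9 cube (85.50 mm²), the cone at (3.5, -3) misses the remaining region (no effect) — area = 85.50 mm². Overall, the cross-section is a single solid region. Net area = 85.50 mm².

85.50 mm²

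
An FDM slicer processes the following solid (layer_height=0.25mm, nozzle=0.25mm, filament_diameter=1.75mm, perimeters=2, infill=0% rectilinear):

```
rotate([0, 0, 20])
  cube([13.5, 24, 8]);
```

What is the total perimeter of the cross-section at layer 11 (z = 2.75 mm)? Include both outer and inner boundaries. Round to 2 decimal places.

At z = 2.75 mm: the cube is present — its section is the full 13.5×24 rectangle (perimeter 75.00 mm); (rotated 20° about Z; rotation is an isometry so areas/perimeters/island counts are preserved). Overall, the cross-section is a single solid region. Total boundary length (outer) = 75.00 mm.

75.00 mm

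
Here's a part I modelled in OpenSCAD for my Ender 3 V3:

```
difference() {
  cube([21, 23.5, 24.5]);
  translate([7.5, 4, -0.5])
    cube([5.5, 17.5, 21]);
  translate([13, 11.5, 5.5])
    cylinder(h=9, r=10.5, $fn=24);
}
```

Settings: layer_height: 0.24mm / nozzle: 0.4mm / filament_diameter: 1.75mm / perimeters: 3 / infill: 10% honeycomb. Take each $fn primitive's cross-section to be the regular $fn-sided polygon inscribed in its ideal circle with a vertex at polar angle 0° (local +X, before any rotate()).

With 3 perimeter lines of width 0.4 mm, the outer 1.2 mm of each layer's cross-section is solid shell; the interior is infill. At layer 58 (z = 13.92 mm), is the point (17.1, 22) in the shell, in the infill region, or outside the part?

shell

At z = 13.92 mm: the 21×23.5 cube contributes its full rectangle; the cube at (7.5, 4) is present — its section is the full 5.5×17.5 rectangle; the r=10.5 cylinder at (13, 11.5) contributes a regular 24-gon of circumradius 10.5; Taking the first minus the rest: starting from the 21×23.5 cube, the 5.5×17.5 cube at (7.5, 4) lies wholly inside it (removes its full 96.25 mm² and its 46.00 mm outline becomes a hole wall); the r=10.5 cylinder at (13, 11.5) partially overlaps it — only the 225.04 mm² overlap (of its 342.42 mm²) is removed, clipping the outline — 1 connected region. Overall, the cross-section is a single solid region. The nearest boundary edge runs (18.25, 20.59)→(15.72, 21.64); distance from the point to it = 0.86 mm. The point is inside the cross-section, 0.86 mm from the nearest boundary — within the 1.2 mm shell band (3 × 0.4).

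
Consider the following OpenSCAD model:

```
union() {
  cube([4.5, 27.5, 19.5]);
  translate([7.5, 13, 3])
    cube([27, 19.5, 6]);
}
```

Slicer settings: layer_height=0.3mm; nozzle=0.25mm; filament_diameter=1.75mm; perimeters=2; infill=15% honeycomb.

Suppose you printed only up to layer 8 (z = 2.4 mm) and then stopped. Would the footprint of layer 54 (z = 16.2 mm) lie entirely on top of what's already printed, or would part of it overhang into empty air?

Compare the two slices. At z = 2.4: the cube is present — its section is the full 4.5×27.5 rectangle (area 123.75 mm²); the cube at (7.5, 13) does not reach this height (z outside [3, 9]); Combining (union): only the 4.5×27.5 cube is present, so the union is just that shape — area = 123.75 mm². At z = 16.2: the cube is present — its section is the full 4.5×27.5 rectangle (area 123.75 mm²); the cube at (7.5, 13) is not intersected at this z (z outside [3, 9]); Taking the union: only the 4.5×27.5 cube is present, so the union is just that shape — area = 123.75 mm². Checking containment: the cross-section at z = 16.2 is a subset of the cross-section at z = 2.4.

entirely on top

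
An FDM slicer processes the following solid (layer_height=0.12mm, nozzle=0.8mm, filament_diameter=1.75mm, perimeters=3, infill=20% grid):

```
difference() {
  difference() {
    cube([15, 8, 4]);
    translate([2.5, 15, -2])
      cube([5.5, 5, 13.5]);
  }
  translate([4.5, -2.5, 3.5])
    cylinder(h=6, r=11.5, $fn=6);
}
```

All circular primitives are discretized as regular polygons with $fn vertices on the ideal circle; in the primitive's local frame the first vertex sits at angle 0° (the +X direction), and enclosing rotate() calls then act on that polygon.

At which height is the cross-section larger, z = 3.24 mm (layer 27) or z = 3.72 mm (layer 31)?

layer 27 (z = 3.24 mm)

Layer 27 (z = 3.24): the cube (footprint 15×8) is included at this height (area 120.00 mm²); the cube at (2.5, 15) (footprint 5.5×5) is included at this height (area 27.50 mm²); After the difference (first − rest): starting from the 15×8 cube (120.00 mm²), the 5.5×5 cube at (2.5, 15) misses the remaining region (no effect) — area = 120.00 mm²; the cylinder at (4.5, -2.5) is not intersected at this z (z outside [3.5, 9.5]); Taking the first minus the rest: none of the subtracted shapes is present at this height, so that combined region is unchanged — area = 120.00 mm². So its area = 120.00 mm². Layer 31 (z = 3.72): the cube is present — its section is the full 15×8 rectangle (area 120.00 mm²); the cube at (2.5, 15) (footprint 5.5×5) is included at this height (area 27.50 mm²); After the difference (first − rest): starting from the 15×8 cube (120.00 mm²), the 5.5×5 cube at (2.5, 15) misses the remaining region (no effect) — area = 120.00 mm²; the cylinder at (4.5, -2.5): section is a regular 6-gon, circumradius r=11.5 (area = (6/2)·11.500²·sin(360°/6) = 343.60 mm²); Subtracting the remaining from the first: starting from that combined region (120.00 mm²), the r=11.5 cylinder at (4.5, -2.5) partially overlaps it — only the 92.52 mm² overlap (of its 343.60 mm²) is removed, clipping the outline — area = 27.48 mm². So its area = 27.48 mm². Layer 27 is larger (120.00 vs 27.48 mm²).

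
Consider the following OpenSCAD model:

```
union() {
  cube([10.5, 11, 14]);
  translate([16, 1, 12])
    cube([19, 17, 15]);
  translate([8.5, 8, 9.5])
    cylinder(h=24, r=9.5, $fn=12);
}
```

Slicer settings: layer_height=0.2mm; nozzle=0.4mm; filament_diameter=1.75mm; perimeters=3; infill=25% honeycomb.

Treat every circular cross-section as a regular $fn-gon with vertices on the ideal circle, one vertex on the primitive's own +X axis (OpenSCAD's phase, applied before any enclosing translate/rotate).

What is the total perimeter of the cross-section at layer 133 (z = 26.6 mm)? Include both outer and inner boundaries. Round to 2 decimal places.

At z = 26.6 mm: the cube is not intersected at this z (z outside [0, 14]); the cube at (16, 1) is present — its section is the full 19×17 rectangle (perimeter 72.00 mm); the cylinder at (8.5, 8): section is a regular 12-gon, circumradius r=9.5 (perimeter = 2·12·9.500·sin(180°/12) = 59.01 mm); Merging all regions: the regions partially overlap (shared area 13.48 mm²), so the edge portions inside another operand are dropped and the merged outline is re-measured after clipping — boundary = 108.16 mm. Overall, the cross-section is a single solid region. Total boundary length (outer) = 108.16 mm.

108.16 mm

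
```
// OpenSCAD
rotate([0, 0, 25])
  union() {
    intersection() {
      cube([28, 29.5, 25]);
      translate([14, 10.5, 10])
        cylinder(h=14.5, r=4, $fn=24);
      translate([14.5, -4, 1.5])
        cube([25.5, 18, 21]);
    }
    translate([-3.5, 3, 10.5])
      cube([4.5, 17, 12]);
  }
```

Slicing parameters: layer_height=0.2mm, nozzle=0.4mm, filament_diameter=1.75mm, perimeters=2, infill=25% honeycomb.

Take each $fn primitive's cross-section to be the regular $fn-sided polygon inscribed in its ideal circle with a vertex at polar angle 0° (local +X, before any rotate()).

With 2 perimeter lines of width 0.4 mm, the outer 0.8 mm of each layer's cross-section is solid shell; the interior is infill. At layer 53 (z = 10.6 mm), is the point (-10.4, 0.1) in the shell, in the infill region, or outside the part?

At z = 10.6 mm: the cube is present — its section is the full 28×29.5 rectangle; the r=4 cylinder at (14, 10.5) contributes a regular 24-gon of circumradius 4; the 25.5×18 cube at (14.5, -4) contributes its full rectangle; Taking the intersection: the r=4 cylinder at (14, 10.5) lies inside the 28×29.5 cube, so the common part is the r=4 cylinder at (14, 10.5) itself; the 25.5×18 cube at (14.5, -4) partially overlaps the running intersection; clipping to the common part keeps 20.51 mm² — 1 connected region; the 4.5×17 cube at (-3.5, 3) contributes its full rectangle; Combining (union): the 2 present regions are separate (no shared area or edge), so areas and boundary lengths simply add and each stays a separate island — 2 connected regions; (whole slice rotated 25° about Z — lengths, areas and connectivity unchanged). Overall, the cross-section has 2 separate islands. Undo the 25° rotation: the query point maps to (-9.383, 4.486) in the un-rotated model frame. The nearest boundary edge runs (-3.50, 3.00)→(-3.50, 20.00); distance from the point to it = 5.88 mm. The point is not inside any of the regions above, so it lies outside the cross-section (5.88 mm from the nearest boundary).

outside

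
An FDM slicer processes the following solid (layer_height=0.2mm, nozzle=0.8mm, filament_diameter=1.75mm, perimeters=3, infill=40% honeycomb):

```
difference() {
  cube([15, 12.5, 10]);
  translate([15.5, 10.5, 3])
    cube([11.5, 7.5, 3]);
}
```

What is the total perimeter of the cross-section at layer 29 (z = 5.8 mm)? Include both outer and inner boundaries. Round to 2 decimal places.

55.00 mm

At z = 5.8 mm: the 15×12.5 cube contributes its full rectangle (perimeter 55.00 mm); the cube at (15.5, 10.5) is present — its section is the full 11.5×7.5 rectangle (perimeter 38.00 mm); Subtracting the remaining from the first: starting from the 15×12.5 cube, the 11.5×7.5 cube at (15.5, 10.5) misses the remaining region (no effect) — boundary = 55.00 mm. Overall, the cross-section is a single solid region. Total boundary length (outer) = 55.00 mm.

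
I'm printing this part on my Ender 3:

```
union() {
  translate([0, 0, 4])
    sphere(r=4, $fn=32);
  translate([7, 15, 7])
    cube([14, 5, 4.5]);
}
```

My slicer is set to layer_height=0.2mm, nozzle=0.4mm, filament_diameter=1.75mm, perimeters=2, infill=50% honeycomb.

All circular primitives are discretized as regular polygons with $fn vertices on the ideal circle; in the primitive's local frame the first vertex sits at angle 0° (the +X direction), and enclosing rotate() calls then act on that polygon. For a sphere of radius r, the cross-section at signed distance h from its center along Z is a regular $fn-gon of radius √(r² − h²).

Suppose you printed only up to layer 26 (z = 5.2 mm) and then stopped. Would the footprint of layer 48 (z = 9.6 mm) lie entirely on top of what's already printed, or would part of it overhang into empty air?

Compare the two slices. At z = 5.2: the r=4 sphere slices to a regular 32-gon of circumradius 3.816 (√(r²−h²) with h=1.2 from center) (area = (32/2)·3.816²·sin(360°/32) = 45.45 mm²); the cube at (7, 15) does not reach this height (z outside [7, 11.5]); Combining (union): only the r=4 sphere is present, so the union is just that shape — area = 45.45 mm². At z = 9.6: the sphere is not intersected at this z (|z−center|=5.600 > r=4); the cube at (7, 15) is present — its section is the full 14×5 rectangle (area 70.00 mm²); Merging all regions: only the 14×5 cube at (7, 15) is present, so the union is just that shape — area = 70.00 mm². Checking containment: at z = 9.6 the cross-section extends beyond the z = 5.2 cross-section by about 70.00 mm².

part overhangs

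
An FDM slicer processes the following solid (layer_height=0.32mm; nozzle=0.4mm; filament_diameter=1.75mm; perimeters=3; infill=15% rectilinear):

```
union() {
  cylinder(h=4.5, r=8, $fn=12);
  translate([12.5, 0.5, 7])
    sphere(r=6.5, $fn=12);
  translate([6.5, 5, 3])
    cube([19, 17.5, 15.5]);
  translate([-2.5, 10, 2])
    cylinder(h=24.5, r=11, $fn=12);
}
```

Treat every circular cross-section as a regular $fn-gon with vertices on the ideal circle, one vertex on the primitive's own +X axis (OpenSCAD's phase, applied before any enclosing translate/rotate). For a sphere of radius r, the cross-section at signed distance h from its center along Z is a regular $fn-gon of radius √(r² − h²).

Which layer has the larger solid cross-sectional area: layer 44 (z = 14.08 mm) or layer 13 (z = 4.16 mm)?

Layer 44 (z = 14.08): the cylinder does not reach this height (z outside [0, 4.5]); the sphere at (12.5, 0.5) does not reach this height (|z−center|=7.080 > r=6.5); the 19×17.5 cube at (6.5, 5) contributes its full rectangle (area 332.50 mm²); the cylinder at (-2.5, 10): section is a regular 12-gon, circumradius r=11 (area = (12/2)·11.000²·sin(360°/12) = 363.00 mm²); Taking the union: the regions partially overlap — summed areas 695.50 mm² minus the doubly-counted overlap 13.74 mm² gives 681.76 mm² — area = 681.76 mm². So its area = 681.76 mm². Layer 13 (z = 4.16): the cylinder: section is a regular 12-gon, circumradius r=8 (area = (12/2)·8.000²·sin(360°/12) = 192.00 mm²); the r=6.5 sphere at (12.5, 0.5) slices to a regular 12-gon of circumradius 5.847 (√(r²−h²) with h=2.84 from center) (area = (12/2)·5.847²·sin(360°/12) = 102.55 mm²); the cube at (6.5, 5) is present — its section is the full 19×17.5 rectangle (area 332.50 mm²); the r=11 cylinder at (-2.5, 10) gives a regular 12-gon of circumradius 11 (constant along its height) (area = (12/2)·11.000²·sin(360°/12) = 363.00 mm²); Taking the union: the regions partially overlap — summed areas 990.05 mm² minus the doubly-counted overlap 110.23 mm² gives 879.82 mm² — area = 879.82 mm². So its area = 879.82 mm². Layer 13 is larger (879.82 vs 681.76 mm²).

layer 13 (z = 4.16 mm)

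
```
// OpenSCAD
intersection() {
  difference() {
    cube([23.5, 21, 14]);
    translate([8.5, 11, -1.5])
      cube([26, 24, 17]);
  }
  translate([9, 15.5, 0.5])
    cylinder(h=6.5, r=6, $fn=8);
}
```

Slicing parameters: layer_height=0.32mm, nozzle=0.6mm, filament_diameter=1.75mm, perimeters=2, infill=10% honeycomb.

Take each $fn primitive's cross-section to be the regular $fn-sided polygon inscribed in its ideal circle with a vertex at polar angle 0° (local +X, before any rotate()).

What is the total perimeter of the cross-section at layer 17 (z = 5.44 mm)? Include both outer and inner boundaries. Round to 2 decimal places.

At z = 5.44 mm: the cube is present — its section is the full 23.5×21 rectangle (perimeter 89.00 mm); the cube at (8.5, 11) is present — its section is the full 26×24 rectangle (perimeter 100.00 mm); Taking the first minus the rest: starting from the 23.5×21 cube, the 26×24 cube at (8.5, 11) partially overlaps it — only the 150.00 mm² overlap (of its 624.00 mm²) is removed, clipping the outline — boundary = 89.00 mm; the r=6 cylinder at (9, 15.5) gives a regular 8-gon of circumradius 6 (constant along its height) (perimeter = 2·8·6.000·sin(180°/8) = 36.74 mm); Keeping only the common overlap: the r=6 cylinder at (9, 15.5) partially overlaps the result so far; clipping to the common part keeps 48.33 mm² — boundary = 35.81 mm. Overall, the cross-section is a single solid region. Total boundary length (outer) = 35.81 mm.

35.81 mm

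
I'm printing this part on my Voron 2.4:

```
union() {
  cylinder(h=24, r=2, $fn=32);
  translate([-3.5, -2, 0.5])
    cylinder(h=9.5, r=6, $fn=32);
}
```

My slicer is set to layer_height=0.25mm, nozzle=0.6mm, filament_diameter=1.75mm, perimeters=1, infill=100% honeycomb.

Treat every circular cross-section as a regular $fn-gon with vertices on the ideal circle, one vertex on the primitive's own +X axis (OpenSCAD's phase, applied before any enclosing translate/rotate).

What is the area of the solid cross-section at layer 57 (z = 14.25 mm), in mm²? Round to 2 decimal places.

At z = 14.25 mm: the r=2 cylinder contributes a regular 32-gon of circumradius 2 (area = (32/2)·2.000²·sin(360°/32) = 12.49 mm²); the cylinder at (-3.5, -2) is absent (z outside [0.5, 10]); Combining (union): only the r=2 cylinder is present, so the union is just that shape — area = 12.49 mm². Overall, the cross-section is a single solid region. Net area = 12.49 mm².

12.49 mm²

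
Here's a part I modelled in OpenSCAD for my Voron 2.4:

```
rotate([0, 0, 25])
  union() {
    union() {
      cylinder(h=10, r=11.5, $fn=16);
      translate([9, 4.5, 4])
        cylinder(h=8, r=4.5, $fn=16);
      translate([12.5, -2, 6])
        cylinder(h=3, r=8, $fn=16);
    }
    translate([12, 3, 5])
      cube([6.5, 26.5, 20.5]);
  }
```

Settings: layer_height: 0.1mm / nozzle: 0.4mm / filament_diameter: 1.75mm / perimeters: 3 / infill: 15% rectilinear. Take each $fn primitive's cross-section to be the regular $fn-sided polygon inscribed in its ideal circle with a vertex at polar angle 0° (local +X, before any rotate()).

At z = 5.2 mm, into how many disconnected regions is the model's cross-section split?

1

At z = 5.2 mm: the cylinder: section is a regular 16-gon, circumradius r=11.5; the r=4.5 cylinder at (9, 4.5) gives a regular 16-gon of circumradius 4.5 (constant along its height); the cylinder at (12.5, -2) is not intersected at this z (z outside [6, 9]); Taking the union: the regions partially overlap (shared area 39.83 mm²), so overlapping operands fuse into one piece — 1 connected region; the cube at (12, 3) is present — its section is the full 6.5×26.5 rectangle; Combining (union): the regions partially overlap (shared area 5.30 mm²), so overlapping operands fuse into one piece — 1 connected region; (whole slice rotated 25° about Z — lengths, areas and connectivity unchanged). The result has 1 disconnected region.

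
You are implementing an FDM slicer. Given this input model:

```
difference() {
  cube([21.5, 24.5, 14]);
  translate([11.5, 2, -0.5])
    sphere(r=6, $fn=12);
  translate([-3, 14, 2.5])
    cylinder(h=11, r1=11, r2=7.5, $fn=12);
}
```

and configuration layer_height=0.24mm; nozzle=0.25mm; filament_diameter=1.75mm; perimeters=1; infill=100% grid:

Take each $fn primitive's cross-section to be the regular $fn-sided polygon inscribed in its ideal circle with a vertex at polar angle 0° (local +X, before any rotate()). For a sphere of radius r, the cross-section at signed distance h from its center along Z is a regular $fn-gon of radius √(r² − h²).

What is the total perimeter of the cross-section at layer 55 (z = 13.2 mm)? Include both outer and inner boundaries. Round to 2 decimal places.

95.80 mm

At z = 13.2 mm: the 21.5×24.5 cube contributes its full rectangle (perimeter 92.00 mm); the sphere at (11.5, 2) does not reach this height (|z−center|=13.700 > r=6); the cone at (-3, 14): at t=0.973 of its height the radius interpolates to r₁+(r₂−r₁)t = 7.595, giving a regular 12-gon of that circumradius (perimeter = 2·12·7.595·sin(180°/12) = 47.18 mm); After the difference (first − rest): starting from the 21.5×24.5 cube, the cone at (-3, 14) partially overlaps it — only the 43.38 mm² overlap (of its 173.07 mm²) is removed, clipping the outline — boundary = 95.80 mm. Overall, the cross-section is a single solid region. Total boundary length (outer) = 95.80 mm.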